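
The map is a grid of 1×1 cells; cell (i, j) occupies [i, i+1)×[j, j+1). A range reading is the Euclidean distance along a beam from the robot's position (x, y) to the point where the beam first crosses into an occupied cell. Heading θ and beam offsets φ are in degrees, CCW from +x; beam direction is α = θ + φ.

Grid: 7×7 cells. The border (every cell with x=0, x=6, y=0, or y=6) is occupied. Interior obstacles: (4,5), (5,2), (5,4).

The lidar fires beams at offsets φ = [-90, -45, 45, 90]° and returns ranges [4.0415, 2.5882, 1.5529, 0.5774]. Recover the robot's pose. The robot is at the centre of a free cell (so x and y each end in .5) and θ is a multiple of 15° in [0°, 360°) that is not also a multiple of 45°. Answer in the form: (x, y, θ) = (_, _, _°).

(x, y, θ) = (1.5, 4.5, 60°)

Candidates: 22 free-cell centres × 16 headings = 352 poses. Raycast each; keep the one whose scan matches to 4 dp.
  (2.5, 3.5, 345°): beam 1 = 2.5882 ≠ 4.0415 ✗
  (2.5, 2.5, 165°): beam 1 = 3.6235 ≠ 4.0415 ✗
  (5.5, 5.5, 195°): beam 1 = 0.5176 ≠ 4.0415 ✗
  (1.5, 3.5, 240°): beam 1 = 0.5774 ≠ 4.0415 ✗
  (1.5, 3.5, 30°): beam 1 = 2.8868 ≠ 4.0415 ✗
  …
  (1.5, 4.5, 60°): r_1=4.0415, r_2=2.5882, r_3=1.5529, r_4=0.5774 — all match ✓
Unique over the lattice → pose = (1.5, 4.5, 60°).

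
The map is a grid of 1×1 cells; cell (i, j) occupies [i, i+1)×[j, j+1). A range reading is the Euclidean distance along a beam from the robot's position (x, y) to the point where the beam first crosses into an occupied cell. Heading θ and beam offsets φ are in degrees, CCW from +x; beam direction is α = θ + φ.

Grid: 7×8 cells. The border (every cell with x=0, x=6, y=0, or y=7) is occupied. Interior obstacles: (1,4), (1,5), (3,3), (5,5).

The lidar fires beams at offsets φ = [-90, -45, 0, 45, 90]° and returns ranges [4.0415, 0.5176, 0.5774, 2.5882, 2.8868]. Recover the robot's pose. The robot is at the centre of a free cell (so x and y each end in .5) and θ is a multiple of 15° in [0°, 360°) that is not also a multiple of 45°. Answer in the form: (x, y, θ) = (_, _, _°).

Enumerate (i+0.5, j+0.5, θ) over the 26 free cells and 16 admissible headings. For each, cast all 5 beams and compare to the given ranges.
  (5.5, 1.5, 165°): beam 1 = 1.9319 ≠ 4.0415 ✗
  (5.5, 4.5, 240°): beam 1 = 5.0000 ≠ 4.0415 ✗
  (3.5, 4.5, 60°): beam 1 = 2.8868 ≠ 4.0415 ✗
  …
  (4.5, 3.5, 210°): r_1=4.0415, r_2=0.5176, r_3=0.5774, r_4=2.5882, r_5=2.8868 — all match ✓
Unique over the lattice → pose = (4.5, 3.5, 210°).

(x, y, θ) = (4.5, 3.5, 210°)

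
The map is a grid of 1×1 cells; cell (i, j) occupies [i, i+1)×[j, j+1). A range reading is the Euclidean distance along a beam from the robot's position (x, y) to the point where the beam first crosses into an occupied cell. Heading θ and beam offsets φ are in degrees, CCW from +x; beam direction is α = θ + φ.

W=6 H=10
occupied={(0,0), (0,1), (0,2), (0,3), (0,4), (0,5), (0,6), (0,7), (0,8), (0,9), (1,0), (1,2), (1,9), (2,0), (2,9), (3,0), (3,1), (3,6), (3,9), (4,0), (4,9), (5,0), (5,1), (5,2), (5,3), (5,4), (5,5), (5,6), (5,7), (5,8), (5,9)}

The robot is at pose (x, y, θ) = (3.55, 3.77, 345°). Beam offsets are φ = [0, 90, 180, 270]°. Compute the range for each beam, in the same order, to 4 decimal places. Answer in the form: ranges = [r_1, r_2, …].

beam 1: φ=0°, α=345°
  d=(0.9659,-0.2588)  start (3,3)  tX=0.4659 tY=2.9751  stride 1/|dx|=1.0353 1/|dy|=3.8637
    cross x-line → (4,3), t=0.4659
    cross x-line → (5,3), t=1.5012 (wall)
  → r_1 = 1.5012
beam 2: φ=90°, α=75°
  d=(0.2588,0.9659)  start (3,3)  tX=1.7387 tY=0.2381  stride 1/|dx|=3.8637 1/|dy|=1.0353
    cross y-line → (3,4), t=0.2381
    cross y-line → (3,5), t=1.2734
    cross x-line → (4,5), t=1.7387
    cross y-line → (4,6), t=2.3087
    cross y-line → (4,7), t=3.3439
    cross y-line → (4,8), t=4.3792
    cross y-line → (4,9), t=5.4145 (wall)
  → r_2 = 5.4145
beam 3: φ=180°, α=165°
  d=(-0.9659,0.2588)  start (3,3)  tX=0.5694 tY=0.8887  stride 1/|dx|=1.0353 1/|dy|=3.8637
    cross x-line → (2,3), t=0.5694
    cross y-line → (2,4), t=0.8887
    cross x-line → (1,4), t=1.6047
    cross x-line → (0,4), t=2.6400 (wall)
  → r_3 = 2.6400
beam 4: φ=270°, α=255°
  d=(-0.2588,-0.9659)  start (3,3)  tX=2.1250 tY=0.7972  stride 1/|dx|=3.8637 1/|dy|=1.0353
    cross y-line → (3,2), t=0.7972
    cross y-line → (3,1), t=1.8324 (wall)
  → r_4 = 1.8324

ranges = [1.5012, 5.4145, 2.6400, 1.8324]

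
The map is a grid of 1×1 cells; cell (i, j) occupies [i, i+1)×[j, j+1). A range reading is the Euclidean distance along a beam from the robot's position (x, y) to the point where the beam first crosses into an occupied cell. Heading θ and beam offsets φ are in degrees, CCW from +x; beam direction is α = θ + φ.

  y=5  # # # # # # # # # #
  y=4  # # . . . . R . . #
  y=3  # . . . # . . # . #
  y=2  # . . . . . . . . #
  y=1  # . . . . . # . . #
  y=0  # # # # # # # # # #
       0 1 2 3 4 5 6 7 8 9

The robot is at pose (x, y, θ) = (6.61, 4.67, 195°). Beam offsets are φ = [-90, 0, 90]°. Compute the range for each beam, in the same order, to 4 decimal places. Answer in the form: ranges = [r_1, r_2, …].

beam 1: φ=-90°, α=105°
  cosα=-0.2588 sinα=0.9659 | (6,4) | tMaxX 2.3569 tMaxY 0.3416 | tΔX 3.8637 tΔY 1.0353
    t=0.3416 [y] (6,5) — stop
  → r_1 = 0.3416
beam 2: φ=0°, α=195°
  cosα=-0.9659 sinα=-0.2588 | (6,4) | tMaxX 0.6315 tMaxY 2.5887 | tΔX 1.0353 tΔY 3.8637
    t=0.6315 [x] (5,4)
    t=1.6668 [x] (4,4)
    t=2.5887 [y] (4,3) — stop
  → r_2 = 2.5887
beam 3: φ=90°, α=285°
  cosα=0.2588 sinα=-0.9659 | (6,4) | tMaxX 1.5068 tMaxY 0.6936 | tΔX 3.8637 tΔY 1.0353
    t=0.6936 [y] (6,3)
    t=1.5068 [x] (7,3) — stop
  → r_3 = 1.5068

ranges = [0.3416, 2.5887, 1.5068]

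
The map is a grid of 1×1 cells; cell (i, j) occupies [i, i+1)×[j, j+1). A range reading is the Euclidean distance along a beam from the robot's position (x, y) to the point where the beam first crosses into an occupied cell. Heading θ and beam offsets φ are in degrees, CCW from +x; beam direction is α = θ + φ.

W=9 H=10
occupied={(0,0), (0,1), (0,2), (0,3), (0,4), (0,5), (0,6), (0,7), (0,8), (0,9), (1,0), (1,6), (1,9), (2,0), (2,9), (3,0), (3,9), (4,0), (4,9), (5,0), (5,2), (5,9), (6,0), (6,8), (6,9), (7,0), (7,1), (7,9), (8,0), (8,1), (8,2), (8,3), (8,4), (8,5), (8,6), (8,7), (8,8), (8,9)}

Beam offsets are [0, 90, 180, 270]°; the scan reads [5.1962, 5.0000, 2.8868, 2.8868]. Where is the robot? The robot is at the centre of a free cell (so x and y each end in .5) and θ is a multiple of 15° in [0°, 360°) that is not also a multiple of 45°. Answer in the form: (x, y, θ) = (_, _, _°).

The pose lattice has 52·16 = 832 candidates. Test each by forward raycasting.
  (7.5, 2.5, 60°): beam 1 = 1.0000 ≠ 5.1962 ✗
  (5.5, 6.5, 120°): beam 1 = 2.8868 ≠ 5.1962 ✗
  (3.5, 1.5, 165°): beam 1 = 2.5882 ≠ 5.1962 ✗
  (2.5, 8.5, 330°): beam 1 = 6.3509 ≠ 5.1962 ✗
  (3.5, 4.5, 15°): beam 1 = 4.6587 ≠ 5.1962 ✗
  …
  (5.5, 6.5, 210°): r_1=5.1962, r_2=5.0000, r_3=2.8868, r_4=2.8868 — all match ✓
No second candidate reproduces the full scan.

(x, y, θ) = (5.5, 6.5, 210°)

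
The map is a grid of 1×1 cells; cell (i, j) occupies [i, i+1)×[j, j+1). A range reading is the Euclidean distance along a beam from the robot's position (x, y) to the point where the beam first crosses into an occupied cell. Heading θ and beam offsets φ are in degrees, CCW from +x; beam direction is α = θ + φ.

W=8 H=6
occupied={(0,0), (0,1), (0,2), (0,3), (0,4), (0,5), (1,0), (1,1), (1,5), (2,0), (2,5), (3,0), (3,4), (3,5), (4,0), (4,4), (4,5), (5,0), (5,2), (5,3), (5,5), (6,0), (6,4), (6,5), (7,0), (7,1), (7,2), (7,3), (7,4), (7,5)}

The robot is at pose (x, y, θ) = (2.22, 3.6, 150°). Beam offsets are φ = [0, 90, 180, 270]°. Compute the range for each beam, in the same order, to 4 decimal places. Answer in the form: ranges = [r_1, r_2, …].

beam 1: φ=0°, α=150°
  dir = (cos 150°, sin 150°) = (-0.8660, 0.5000); from cell (2,3)
  next x-line at t=0.2540, next y-line at t=0.8000; Δt_x=1.1547, Δt_y=2.0000
    x: enter (1,3) at t=0.2540
    y: enter (1,4) at t=0.8000
    x: enter (0,4) at t=1.4087 ← occupied
  → r_1 = 1.4087
beam 2: φ=90°, α=240°
  dir = (cos 240°, sin 240°) = (-0.5000, -0.8660); from cell (2,3)
  next x-line at t=0.4400, next y-line at t=0.6928; Δt_x=2.0000, Δt_y=1.1547
    x: enter (1,3) at t=0.4400
    y: enter (1,2) at t=0.6928
    y: enter (1,1) at t=1.8475 ← occupied
  → r_2 = 1.8475
beam 3: φ=180°, α=330°
  dir = (cos 330°, sin 330°) = (0.8660, -0.5000); from cell (2,3)
  next x-line at t=0.9007, next y-line at t=1.2000; Δt_x=1.1547, Δt_y=2.0000
    x: enter (3,3) at t=0.9007
    y: enter (3,2) at t=1.2000
    x: enter (4,2) at t=2.0554
    y: enter (4,1) at t=3.2000
    x: enter (5,1) at t=3.2101
    x: enter (6,1) at t=4.3648
    y: enter (6,0) at t=5.2000 ← occupied
  → r_3 = 5.2000
beam 4: φ=270°, α=60°
  dir = (cos 60°, sin 60°) = (0.5000, 0.8660); from cell (2,3)
  next x-line at t=1.5600, next y-line at t=0.4619; Δt_x=2.0000, Δt_y=1.1547
    y: enter (2,4) at t=0.4619
    x: enter (3,4) at t=1.5600 ← occupied
  → r_4 = 1.5600

ranges = [1.4087, 1.8475, 5.2000, 1.5600]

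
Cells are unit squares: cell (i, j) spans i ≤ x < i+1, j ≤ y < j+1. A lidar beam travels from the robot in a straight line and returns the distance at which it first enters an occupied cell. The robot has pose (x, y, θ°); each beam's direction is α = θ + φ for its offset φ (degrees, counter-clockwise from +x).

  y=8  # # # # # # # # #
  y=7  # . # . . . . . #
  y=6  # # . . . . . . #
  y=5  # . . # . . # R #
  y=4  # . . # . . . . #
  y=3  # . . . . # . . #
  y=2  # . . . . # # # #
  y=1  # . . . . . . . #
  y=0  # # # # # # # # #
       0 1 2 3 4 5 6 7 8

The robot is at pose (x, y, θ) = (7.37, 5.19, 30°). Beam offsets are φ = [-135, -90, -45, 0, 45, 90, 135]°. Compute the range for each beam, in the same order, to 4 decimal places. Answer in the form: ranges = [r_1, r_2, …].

ranges = [2.2673, 1.2600, 0.6522, 0.7275, 2.4341, 0.7400, 0.3831]

beam 1: φ=-135°, α=255°
  d=(-0.2588,-0.9659)  start (7,5)  tX=1.4296 tY=0.1967  stride 1/|dx|=3.8637 1/|dy|=1.0353
    cross y-line → (7,4), t=0.1967
    cross y-line → (7,3), t=1.2320
    cross x-line → (6,3), t=1.4296
    cross y-line → (6,2), t=2.2673 (wall)
  → r_1 = 2.2673
beam 2: φ=-90°, α=300°
  d=(0.5000,-0.8660)  start (7,5)  tX=1.2600 tY=0.2194  stride 1/|dx|=2.0000 1/|dy|=1.1547
    cross y-line → (7,4), t=0.2194
    cross x-line → (8,4), t=1.2600 (wall)
  → r_2 = 1.2600
beam 3: φ=-45°, α=345°
  d=(0.9659,-0.2588)  start (7,5)  tX=0.6522 tY=0.7341  stride 1/|dx|=1.0353 1/|dy|=3.8637
    cross x-line → (8,5), t=0.6522 (wall)
  → r_3 = 0.6522
beam 4: φ=0°, α=30°
  d=(0.8660,0.5000)  start (7,5)  tX=0.7275 tY=1.6200  stride 1/|dx|=1.1547 1/|dy|=2.0000
    cross x-line → (8,5), t=0.7275 (wall)
  → r_4 = 0.7275
beam 5: φ=45°, α=75°
  d=(0.2588,0.9659)  start (7,5)  tX=2.4341 tY=0.8386  stride 1/|dx|=3.8637 1/|dy|=1.0353
    cross y-line → (7,6), t=0.8386
    cross y-line → (7,7), t=1.8738
    cross x-line → (8,7), t=2.4341 (wall)
  → r_5 = 2.4341
beam 6: φ=90°, α=120°
  d=(-0.5000,0.8660)  start (7,5)  tX=0.7400 tY=0.9353  stride 1/|dx|=2.0000 1/|dy|=1.1547
    cross x-line → (6,5), t=0.7400 (wall)
  → r_6 = 0.7400
beam 7: φ=135°, α=165°
  d=(-0.9659,0.2588)  start (7,5)  tX=0.3831 tY=3.1296  stride 1/|dx|=1.0353 1/|dy|=3.8637
    cross x-line → (6,5), t=0.3831 (wall)
  → r_7 = 0.3831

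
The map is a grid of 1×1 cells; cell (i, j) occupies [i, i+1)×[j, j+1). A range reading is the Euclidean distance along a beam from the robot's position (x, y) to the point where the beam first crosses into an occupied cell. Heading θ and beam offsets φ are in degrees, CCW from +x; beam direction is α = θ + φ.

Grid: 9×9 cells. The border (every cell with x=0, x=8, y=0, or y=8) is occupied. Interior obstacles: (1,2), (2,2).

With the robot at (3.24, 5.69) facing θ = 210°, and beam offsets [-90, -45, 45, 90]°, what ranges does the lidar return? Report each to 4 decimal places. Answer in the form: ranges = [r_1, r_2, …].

ranges = [2.6674, 2.3190, 2.7849, 5.4155]

beam 1: φ=-90°, α=120°
  d=(-0.5000,0.8660)  start (3,5)  tX=0.4800 tY=0.3580  stride 1/|dx|=2.0000 1/|dy|=1.1547
    cross y-line → (3,6), t=0.3580
    cross x-line → (2,6), t=0.4800
    cross y-line → (2,7), t=1.5127
    cross x-line → (1,7), t=2.4800
    cross y-line → (1,8), t=2.6674 (wall)
  → r_1 = 2.6674
beam 2: φ=-45°, α=165°
  d=(-0.9659,0.2588)  start (3,5)  tX=0.2485 tY=1.1977  stride 1/|dx|=1.0353 1/|dy|=3.8637
    cross x-line → (2,5), t=0.2485
    cross y-line → (2,6), t=1.1977
    cross x-line → (1,6), t=1.2837
    cross x-line → (0,6), t=2.3190 (wall)
  → r_2 = 2.3190
beam 3: φ=45°, α=255°
  d=(-0.2588,-0.9659)  start (3,5)  tX=0.9273 tY=0.7143  stride 1/|dx|=3.8637 1/|dy|=1.0353
    cross y-line → (3,4), t=0.7143
    cross x-line → (2,4), t=0.9273
    cross y-line → (2,3), t=1.7496
    cross y-line → (2,2), t=2.7849 (wall)
  → r_3 = 2.7849
beam 4: φ=90°, α=300°
  d=(0.5000,-0.8660)  start (3,5)  tX=1.5200 tY=0.7967  stride 1/|dx|=2.0000 1/|dy|=1.1547
    cross y-line → (3,4), t=0.7967
    cross x-line → (4,4), t=1.5200
    cross y-line → (4,3), t=1.9514
    cross y-line → (4,2), t=3.1061
    cross x-line → (5,2), t=3.5200
    cross y-line → (5,1), t=4.2608
    cross y-line → (5,0), t=5.4155 (wall)
  → r_4 = 5.4155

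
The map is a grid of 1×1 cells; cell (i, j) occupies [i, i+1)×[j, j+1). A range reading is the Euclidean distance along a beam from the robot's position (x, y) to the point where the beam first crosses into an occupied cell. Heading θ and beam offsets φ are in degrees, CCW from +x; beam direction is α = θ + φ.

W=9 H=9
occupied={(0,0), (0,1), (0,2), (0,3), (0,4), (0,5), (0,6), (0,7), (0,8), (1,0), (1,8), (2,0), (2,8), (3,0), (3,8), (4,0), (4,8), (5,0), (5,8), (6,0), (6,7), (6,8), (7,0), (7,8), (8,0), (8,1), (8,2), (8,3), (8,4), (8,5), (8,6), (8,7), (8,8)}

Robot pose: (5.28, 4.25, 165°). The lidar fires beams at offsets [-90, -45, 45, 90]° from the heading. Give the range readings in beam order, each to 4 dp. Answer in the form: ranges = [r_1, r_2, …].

beam 1: φ=-90°, α=75°
  direction (0.2588, 0.9659); cell (5,4); t to first gridline: x 2.7819, y 0.7765 (then +3.8637 / +1.0353)
    (5,5) via y @ 0.7765
    (5,6) via y @ 1.8117
    (6,6) via x @ 2.7819
    (6,7) via y @ 2.8470  # hit
  → r_1 = 2.8470
beam 2: φ=-45°, α=120°
  direction (-0.5000, 0.8660); cell (5,4); t to first gridline: x 0.5600, y 0.8660 (then +2.0000 / +1.1547)
    (4,4) via x @ 0.5600
    (4,5) via y @ 0.8660
    (4,6) via y @ 2.0207
    (3,6) via x @ 2.5600
    (3,7) via y @ 3.1754
    (3,8) via y @ 4.3301  # hit
  → r_2 = 4.3301
beam 3: φ=45°, α=210°
  direction (-0.8660, -0.5000); cell (5,4); t to first gridline: x 0.3233, y 0.5000 (then +1.1547 / +2.0000)
    (4,4) via x @ 0.3233
    (4,3) via y @ 0.5000
    (3,3) via x @ 1.4780
    (3,2) via y @ 2.5000
    (2,2) via x @ 2.6327
    (1,2) via x @ 3.7874
    (1,1) via y @ 4.5000
    (0,1) via x @ 4.9421  # hit
  → r_3 = 4.9421
beam 4: φ=90°, α=255°
  direction (-0.2588, -0.9659); cell (5,4); t to first gridline: x 1.0818, y 0.2588 (then +3.8637 / +1.0353)
    (5,3) via y @ 0.2588
    (4,3) via x @ 1.0818
    (4,2) via y @ 1.2941
    (4,1) via y @ 2.3294
    (4,0) via y @ 3.3646  # hit
  → r_4 = 3.3646

ranges = [2.8470, 4.3301, 4.9421, 3.3646]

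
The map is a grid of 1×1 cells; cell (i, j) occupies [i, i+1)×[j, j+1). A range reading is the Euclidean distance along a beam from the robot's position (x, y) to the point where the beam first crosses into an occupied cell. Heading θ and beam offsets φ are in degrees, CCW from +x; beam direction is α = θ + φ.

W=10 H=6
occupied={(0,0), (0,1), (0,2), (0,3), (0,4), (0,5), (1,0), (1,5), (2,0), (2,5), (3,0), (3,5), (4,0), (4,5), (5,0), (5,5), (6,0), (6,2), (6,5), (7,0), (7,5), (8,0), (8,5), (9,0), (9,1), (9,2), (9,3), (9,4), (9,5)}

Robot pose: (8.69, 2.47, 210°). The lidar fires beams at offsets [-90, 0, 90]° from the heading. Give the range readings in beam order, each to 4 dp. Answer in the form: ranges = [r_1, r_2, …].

ranges = [2.9214, 2.9400, 0.6200]

beam 1: φ=-90°, α=120°
  cosα=-0.5000 sinα=0.8660 | (8,2) | tMaxX 1.3800 tMaxY 0.6120 | tΔX 2.0000 tΔY 1.1547
    t=0.6120 [y] (8,3)
    t=1.3800 [x] (7,3)
    t=1.7667 [y] (7,4)
    t=2.9214 [y] (7,5) — stop
  → r_1 = 2.9214
beam 2: φ=0°, α=210°
  cosα=-0.8660 sinα=-0.5000 | (8,2) | tMaxX 0.7967 tMaxY 0.9400 | tΔX 1.1547 tΔY 2.0000
    t=0.7967 [x] (7,2)
    t=0.9400 [y] (7,1)
    t=1.9514 [x] (6,1)
    t=2.9400 [y] (6,0) — stop
  → r_2 = 2.9400
beam 3: φ=90°, α=300°
  cosα=0.5000 sinα=-0.8660 | (8,2) | tMaxX 0.6200 tMaxY 0.5427 | tΔX 2.0000 tΔY 1.1547
    t=0.5427 [y] (8,1)
    t=0.6200 [x] (9,1) — stop
  → r_3 = 0.6200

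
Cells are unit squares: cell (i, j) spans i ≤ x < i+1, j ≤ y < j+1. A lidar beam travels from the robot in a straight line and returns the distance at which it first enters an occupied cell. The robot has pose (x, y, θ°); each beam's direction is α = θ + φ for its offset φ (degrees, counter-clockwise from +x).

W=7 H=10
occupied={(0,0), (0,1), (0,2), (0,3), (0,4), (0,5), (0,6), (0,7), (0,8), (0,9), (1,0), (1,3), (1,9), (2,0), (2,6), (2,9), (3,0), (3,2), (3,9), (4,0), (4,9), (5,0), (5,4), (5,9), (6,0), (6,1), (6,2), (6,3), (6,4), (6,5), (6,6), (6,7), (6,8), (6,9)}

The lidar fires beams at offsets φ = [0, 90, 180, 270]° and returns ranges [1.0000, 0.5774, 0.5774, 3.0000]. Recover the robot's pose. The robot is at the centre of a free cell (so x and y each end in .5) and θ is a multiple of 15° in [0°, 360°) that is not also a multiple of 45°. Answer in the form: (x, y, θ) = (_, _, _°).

Candidates: 36 free-cell centres × 16 headings = 576 poses. Raycast each; keep the one whose scan matches to 4 dp.
  (4.5, 6.5, 105°): beam 1 = 2.5882 ≠ 1.0000 ✗
  (3.5, 5.5, 120°): beam 2 = 2.8868 ≠ 0.5774 ✗
  (5.5, 2.5, 30°): beam 1 = 0.5774 ≠ 1.0000 ✗
  …
  (5.5, 8.5, 300°): r_1=1.0000, r_2=0.5774, r_3=0.5774, r_4=3.0000 — all match ✓
Only this pose fits every beam.

(x, y, θ) = (5.5, 8.5, 300°)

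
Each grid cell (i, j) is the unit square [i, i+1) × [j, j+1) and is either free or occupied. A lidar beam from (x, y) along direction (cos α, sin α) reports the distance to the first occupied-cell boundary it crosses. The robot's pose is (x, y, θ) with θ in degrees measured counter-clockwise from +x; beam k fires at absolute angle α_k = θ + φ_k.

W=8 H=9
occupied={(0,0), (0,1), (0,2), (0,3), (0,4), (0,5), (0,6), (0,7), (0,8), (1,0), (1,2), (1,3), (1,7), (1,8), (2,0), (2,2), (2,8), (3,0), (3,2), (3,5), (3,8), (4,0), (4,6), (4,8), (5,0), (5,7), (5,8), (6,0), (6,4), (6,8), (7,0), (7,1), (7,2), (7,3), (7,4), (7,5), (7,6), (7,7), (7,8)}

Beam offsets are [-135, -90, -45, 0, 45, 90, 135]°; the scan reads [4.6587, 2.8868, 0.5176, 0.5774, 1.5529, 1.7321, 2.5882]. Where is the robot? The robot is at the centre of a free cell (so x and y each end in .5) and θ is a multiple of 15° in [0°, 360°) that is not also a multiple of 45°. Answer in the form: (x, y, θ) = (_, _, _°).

(x, y, θ) = (4.5, 2.5, 210°)

Enumerate (i+0.5, j+0.5, θ) over the 33 free cells and 16 admissible headings. For each, cast all 7 beams and compare to the given ranges.
  (2.5, 4.5, 345°): beam 1 = 1.0000 ≠ 4.6587 ✗
  (5.5, 5.5, 165°): beam 1 = 1.7321 ≠ 4.6587 ✗
  (3.5, 3.5, 105°): beam 1 = 4.0415 ≠ 4.6587 ✗
  …
  (4.5, 2.5, 210°): r_1=4.6587, r_2=2.8868, r_3=0.5176, r_4=0.5774, r_5=1.5529, r_6=1.7321, r_7=2.5882 — all match ✓
No second candidate reproduces the full scan.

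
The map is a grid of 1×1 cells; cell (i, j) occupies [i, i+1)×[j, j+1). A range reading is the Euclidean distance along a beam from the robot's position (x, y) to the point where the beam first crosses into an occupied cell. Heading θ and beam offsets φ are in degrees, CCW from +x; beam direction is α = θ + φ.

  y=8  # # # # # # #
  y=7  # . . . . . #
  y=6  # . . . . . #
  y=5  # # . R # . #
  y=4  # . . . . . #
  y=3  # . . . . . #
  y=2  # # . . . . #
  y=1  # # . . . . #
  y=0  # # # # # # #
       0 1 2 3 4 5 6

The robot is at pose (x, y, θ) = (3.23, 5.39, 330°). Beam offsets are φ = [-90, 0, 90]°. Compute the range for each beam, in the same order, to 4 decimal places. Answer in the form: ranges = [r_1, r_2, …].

ranges = [2.7597, 3.1985, 3.0138]

beam 1: φ=-90°, α=240°
  d=(-0.5000,-0.8660)  start (3,5)  tX=0.4600 tY=0.4503  stride 1/|dx|=2.0000 1/|dy|=1.1547
    cross y-line → (3,4), t=0.4503
    cross x-line → (2,4), t=0.4600
    cross y-line → (2,3), t=1.6050
    cross x-line → (1,3), t=2.4600
    cross y-line → (1,2), t=2.7597 (wall)
  → r_1 = 2.7597
beam 2: φ=0°, α=330°
  d=(0.8660,-0.5000)  start (3,5)  tX=0.8891 tY=0.7800  stride 1/|dx|=1.1547 1/|dy|=2.0000
    cross y-line → (3,4), t=0.7800
    cross x-line → (4,4), t=0.8891
    cross x-line → (5,4), t=2.0438
    cross y-line → (5,3), t=2.7800
    cross x-line → (6,3), t=3.1985 (wall)
  → r_2 = 3.1985
beam 3: φ=90°, α=60°
  d=(0.5000,0.8660)  start (3,5)  tX=1.5400 tY=0.7044  stride 1/|dx|=2.0000 1/|dy|=1.1547
    cross y-line → (3,6), t=0.7044
    cross x-line → (4,6), t=1.5400
    cross y-line → (4,7), t=1.8591
    cross y-line → (4,8), t=3.0138 (wall)
  → r_3 = 3.0138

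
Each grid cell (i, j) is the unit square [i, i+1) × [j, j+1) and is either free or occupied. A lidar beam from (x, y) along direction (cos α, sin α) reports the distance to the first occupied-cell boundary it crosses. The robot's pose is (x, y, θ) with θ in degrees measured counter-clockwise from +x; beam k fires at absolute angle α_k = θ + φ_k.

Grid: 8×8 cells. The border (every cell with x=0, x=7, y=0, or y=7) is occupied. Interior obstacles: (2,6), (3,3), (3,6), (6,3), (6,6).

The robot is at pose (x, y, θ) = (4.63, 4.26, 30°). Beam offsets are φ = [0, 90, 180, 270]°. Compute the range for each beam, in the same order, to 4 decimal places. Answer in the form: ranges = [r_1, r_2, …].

beam 1: φ=0°, α=30°
  cosα=0.8660 sinα=0.5000 | (4,4) | tMaxX 0.4272 tMaxY 1.4800 | tΔX 1.1547 tΔY 2.0000
    t=0.4272 [x] (5,4)
    t=1.4800 [y] (5,5)
    t=1.5819 [x] (6,5)
    t=2.7366 [x] (7,5) — stop
  → r_1 = 2.7366
beam 2: φ=90°, α=120°
  cosα=-0.5000 sinα=0.8660 | (4,4) | tMaxX 1.2600 tMaxY 0.8545 | tΔX 2.0000 tΔY 1.1547
    t=0.8545 [y] (4,5)
    t=1.2600 [x] (3,5)
    t=2.0092 [y] (3,6) — stop
  → r_2 = 2.0092
beam 3: φ=180°, α=210°
  cosα=-0.8660 sinα=-0.5000 | (4,4) | tMaxX 0.7275 tMaxY 0.5200 | tΔX 1.1547 tΔY 2.0000
    t=0.5200 [y] (4,3)
    t=0.7275 [x] (3,3) — stop
  → r_3 = 0.7275
beam 4: φ=270°, α=300°
  cosα=0.5000 sinα=-0.8660 | (4,4) | tMaxX 0.7400 tMaxY 0.3002 | tΔX 2.0000 tΔY 1.1547
    t=0.3002 [y] (4,3)
    t=0.7400 [x] (5,3)
    t=1.4549 [y] (5,2)
    t=2.6096 [y] (5,1)
    t=2.7400 [x] (6,1)
    t=3.7643 [y] (6,0) — stop
  → r_4 = 3.7643

ranges = [2.7366, 2.0092, 0.7275, 3.7643]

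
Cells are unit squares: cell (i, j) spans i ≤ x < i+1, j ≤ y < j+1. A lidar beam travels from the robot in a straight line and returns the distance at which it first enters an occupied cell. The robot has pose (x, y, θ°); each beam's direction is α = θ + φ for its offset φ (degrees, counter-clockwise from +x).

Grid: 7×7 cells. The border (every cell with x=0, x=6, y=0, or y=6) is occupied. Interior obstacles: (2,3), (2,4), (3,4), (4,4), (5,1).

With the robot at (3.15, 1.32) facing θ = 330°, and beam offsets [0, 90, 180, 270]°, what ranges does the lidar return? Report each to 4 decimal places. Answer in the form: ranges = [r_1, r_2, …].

beam 1: φ=0°, α=330°
  d=(0.8660,-0.5000)  start (3,1)  tX=0.9815 tY=0.6400  stride 1/|dx|=1.1547 1/|dy|=2.0000
    cross y-line → (3,0), t=0.6400 (wall)
  → r_1 = 0.6400
beam 2: φ=90°, α=60°
  d=(0.5000,0.8660)  start (3,1)  tX=1.7000 tY=0.7852  stride 1/|dx|=2.0000 1/|dy|=1.1547
    cross y-line → (3,2), t=0.7852
    cross x-line → (4,2), t=1.7000
    cross y-line → (4,3), t=1.9399
    cross y-line → (4,4), t=3.0946 (wall)
  → r_2 = 3.0946
beam 3: φ=180°, α=150°
  d=(-0.8660,0.5000)  start (3,1)  tX=0.1732 tY=1.3600  stride 1/|dx|=1.1547 1/|dy|=2.0000
    cross x-line → (2,1), t=0.1732
    cross x-line → (1,1), t=1.3279
    cross y-line → (1,2), t=1.3600
    cross x-line → (0,2), t=2.4826 (wall)
  → r_3 = 2.4826
beam 4: φ=270°, α=240°
  d=(-0.5000,-0.8660)  start (3,1)  tX=0.3000 tY=0.3695  stride 1/|dx|=2.0000 1/|dy|=1.1547
    cross x-line → (2,1), t=0.3000
    cross y-line → (2,0), t=0.3695 (wall)
  → r_4 = 0.3695

ranges = [0.6400, 3.0946, 2.4826, 0.3695]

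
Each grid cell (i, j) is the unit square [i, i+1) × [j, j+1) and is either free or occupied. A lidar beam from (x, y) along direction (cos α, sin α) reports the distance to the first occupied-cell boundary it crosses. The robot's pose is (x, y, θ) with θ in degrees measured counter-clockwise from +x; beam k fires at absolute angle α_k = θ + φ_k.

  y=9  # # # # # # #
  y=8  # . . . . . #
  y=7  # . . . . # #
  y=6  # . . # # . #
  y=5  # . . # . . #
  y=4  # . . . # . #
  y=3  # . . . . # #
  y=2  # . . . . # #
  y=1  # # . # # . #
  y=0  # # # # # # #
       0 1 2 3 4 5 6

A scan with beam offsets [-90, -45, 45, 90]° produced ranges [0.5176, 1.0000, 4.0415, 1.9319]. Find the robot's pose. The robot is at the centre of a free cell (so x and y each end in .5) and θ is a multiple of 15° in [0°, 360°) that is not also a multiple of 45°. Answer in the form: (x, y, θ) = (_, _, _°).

(x, y, θ) = (1.5, 4.5, 285°)

Enumerate (i+0.5, j+0.5, θ) over the 30 free cells and 16 admissible headings. For each, cast all 4 beams and compare to the given ranges.
  (2.5, 4.5, 30°): beam 1 = 2.8868 ≠ 0.5176 ✗
  (2.5, 5.5, 300°): beam 1 = 1.7321 ≠ 0.5176 ✗
  (1.5, 4.5, 330°): beam 1 = 1.0000 ≠ 0.5176 ✗
  …
  (1.5, 4.5, 285°): r_1=0.5176, r_2=1.0000, r_3=4.0415, r_4=1.9319 — all match ✓
No second candidate reproduces the full scan.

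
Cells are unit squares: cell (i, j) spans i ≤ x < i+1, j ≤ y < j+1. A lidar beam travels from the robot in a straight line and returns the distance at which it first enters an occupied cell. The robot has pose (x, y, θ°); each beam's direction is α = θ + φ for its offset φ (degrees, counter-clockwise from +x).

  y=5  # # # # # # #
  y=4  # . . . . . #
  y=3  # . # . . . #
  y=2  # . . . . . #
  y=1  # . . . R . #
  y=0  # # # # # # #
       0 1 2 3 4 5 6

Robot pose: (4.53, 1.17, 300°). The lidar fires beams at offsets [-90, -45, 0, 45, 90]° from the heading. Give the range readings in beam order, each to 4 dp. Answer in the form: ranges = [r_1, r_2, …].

ranges = [0.3400, 0.1760, 0.1963, 0.6568, 1.6974]

beam 1: φ=-90°, α=210°
  dir = (cos 210°, sin 210°) = (-0.8660, -0.5000); from cell (4,1)
  next x-line at t=0.6120, next y-line at t=0.3400; Δt_x=1.1547, Δt_y=2.0000
    y: enter (4,0) at t=0.3400 ← occupied
  → r_1 = 0.3400
beam 2: φ=-45°, α=255°
  dir = (cos 255°, sin 255°) = (-0.2588, -0.9659); from cell (4,1)
  next x-line at t=2.0478, next y-line at t=0.1760; Δt_x=3.8637, Δt_y=1.0353
    y: enter (4,0) at t=0.1760 ← occupied
  → r_2 = 0.1760
beam 3: φ=0°, α=300°
  dir = (cos 300°, sin 300°) = (0.5000, -0.8660); from cell (4,1)
  next x-line at t=0.9400, next y-line at t=0.1963; Δt_x=2.0000, Δt_y=1.1547
    y: enter (4,0) at t=0.1963 ← occupied
  → r_3 = 0.1963
beam 4: φ=45°, α=345°
  dir = (cos 345°, sin 345°) = (0.9659, -0.2588); from cell (4,1)
  next x-line at t=0.4866, next y-line at t=0.6568; Δt_x=1.0353, Δt_y=3.8637
    x: enter (5,1) at t=0.4866
    y: enter (5,0) at t=0.6568 ← occupied
  → r_4 = 0.6568
beam 5: φ=90°, α=30°
  dir = (cos 30°, sin 30°) = (0.8660, 0.5000); from cell (4,1)
  next x-line at t=0.5427, next y-line at t=1.6600; Δt_x=1.1547, Δt_y=2.0000
    x: enter (5,1) at t=0.5427
    y: enter (5,2) at t=1.6600
    x: enter (6,2) at t=1.6974 ← occupied
  → r_5 = 1.6974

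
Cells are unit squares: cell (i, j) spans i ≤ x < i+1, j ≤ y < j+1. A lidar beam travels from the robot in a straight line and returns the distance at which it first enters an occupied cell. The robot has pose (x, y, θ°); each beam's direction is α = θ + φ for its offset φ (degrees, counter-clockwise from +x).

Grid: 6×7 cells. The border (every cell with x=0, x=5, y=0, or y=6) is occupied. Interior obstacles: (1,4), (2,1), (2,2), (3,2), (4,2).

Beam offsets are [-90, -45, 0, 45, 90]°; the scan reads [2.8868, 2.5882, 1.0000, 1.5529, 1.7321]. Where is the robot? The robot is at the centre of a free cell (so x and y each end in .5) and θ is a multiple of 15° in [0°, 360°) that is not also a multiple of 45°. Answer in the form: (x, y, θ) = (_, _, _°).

Enumerate (i+0.5, j+0.5, θ) over the 15 free cells and 16 admissible headings. For each, cast all 5 beams and compare to the given ranges.
  (2.5, 5.5, 165°): beam 1 = 0.5176 ≠ 2.8868 ✗
  (1.5, 5.5, 30°): beam 1 = 0.5774 ≠ 2.8868 ✗
  (4.5, 1.5, 195°): beam 1 = 0.5176 ≠ 2.8868 ✗
  …
  (2.5, 3.5, 120°): r_1=2.8868, r_2=2.5882, r_3=1.0000, r_4=1.5529, r_5=1.7321 — all match ✓
No second candidate reproduces the full scan.

(x, y, θ) = (2.5, 3.5, 120°)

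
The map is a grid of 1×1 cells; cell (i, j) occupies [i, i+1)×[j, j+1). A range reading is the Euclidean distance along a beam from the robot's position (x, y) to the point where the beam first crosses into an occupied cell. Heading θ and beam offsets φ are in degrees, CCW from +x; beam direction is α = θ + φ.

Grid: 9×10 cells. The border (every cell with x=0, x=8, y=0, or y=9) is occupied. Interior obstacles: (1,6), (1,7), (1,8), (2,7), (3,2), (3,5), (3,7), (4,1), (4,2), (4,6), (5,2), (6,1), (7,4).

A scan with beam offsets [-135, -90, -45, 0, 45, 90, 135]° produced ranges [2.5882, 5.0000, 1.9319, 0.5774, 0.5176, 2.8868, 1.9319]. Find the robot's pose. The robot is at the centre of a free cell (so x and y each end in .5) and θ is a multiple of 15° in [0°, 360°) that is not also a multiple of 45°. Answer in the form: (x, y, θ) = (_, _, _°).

Candidates: 43 free-cell centres × 16 headings = 688 poses. Raycast each; keep the one whose scan matches to 4 dp.
  (1.5, 5.5, 75°): beam 1 = 3.0000 ≠ 2.5882 ✗
  (3.5, 4.5, 240°): beam 1 = 0.5176 ≠ 2.5882 ✗
  (3.5, 4.5, 210°): beam 1 = 0.5176 ≠ 2.5882 ✗
  (1.5, 1.5, 30°): beam 1 = 0.5176 ≠ 2.5882 ✗
  …
  (5.5, 3.5, 240°): r_1=2.5882, r_2=5.0000, r_3=1.9319, r_4=0.5774, r_5=0.5176, r_6=2.8868, r_7=1.9319 — all match ✓
No second candidate reproduces the full scan.

(x, y, θ) = (5.5, 3.5, 240°)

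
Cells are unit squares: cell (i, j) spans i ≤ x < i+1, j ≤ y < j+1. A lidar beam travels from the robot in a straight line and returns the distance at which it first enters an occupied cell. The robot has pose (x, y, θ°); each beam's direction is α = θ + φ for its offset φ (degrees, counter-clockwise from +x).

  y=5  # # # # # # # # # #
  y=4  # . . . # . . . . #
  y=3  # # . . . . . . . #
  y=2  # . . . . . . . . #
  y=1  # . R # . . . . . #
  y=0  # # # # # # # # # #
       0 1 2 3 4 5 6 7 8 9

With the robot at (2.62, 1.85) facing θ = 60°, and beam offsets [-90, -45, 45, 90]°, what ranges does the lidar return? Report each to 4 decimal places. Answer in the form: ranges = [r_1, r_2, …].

ranges = [0.4388, 0.3934, 3.2611, 1.8706]

beam 1: φ=-90°, α=330°
  direction (0.8660, -0.5000); cell (2,1); t to first gridline: x 0.4388, y 1.7000 (then +1.1547 / +2.0000)
    (3,1) via x @ 0.4388  # hit
  → r_1 = 0.4388
beam 2: φ=-45°, α=15°
  direction (0.9659, 0.2588); cell (2,1); t to first gridline: x 0.3934, y 0.5796 (then +1.0353 / +3.8637)
    (3,1) via x @ 0.3934  # hit
  → r_2 = 0.3934
beam 3: φ=45°, α=105°
  direction (-0.2588, 0.9659); cell (2,1); t to first gridline: x 2.3955, y 0.1553 (then +3.8637 / +1.0353)
    (2,2) via y @ 0.1553
    (2,3) via y @ 1.1906
    (2,4) via y @ 2.2258
    (1,4) via x @ 2.3955
    (1,5) via y @ 3.2611  # hit
  → r_3 = 3.2611
beam 4: φ=90°, α=150°
  direction (-0.8660, 0.5000); cell (2,1); t to first gridline: x 0.7159, y 0.3000 (then +1.1547 / +2.0000)
    (2,2) via y @ 0.3000
    (1,2) via x @ 0.7159
    (0,2) via x @ 1.8706  # hit
  → r_4 = 1.8706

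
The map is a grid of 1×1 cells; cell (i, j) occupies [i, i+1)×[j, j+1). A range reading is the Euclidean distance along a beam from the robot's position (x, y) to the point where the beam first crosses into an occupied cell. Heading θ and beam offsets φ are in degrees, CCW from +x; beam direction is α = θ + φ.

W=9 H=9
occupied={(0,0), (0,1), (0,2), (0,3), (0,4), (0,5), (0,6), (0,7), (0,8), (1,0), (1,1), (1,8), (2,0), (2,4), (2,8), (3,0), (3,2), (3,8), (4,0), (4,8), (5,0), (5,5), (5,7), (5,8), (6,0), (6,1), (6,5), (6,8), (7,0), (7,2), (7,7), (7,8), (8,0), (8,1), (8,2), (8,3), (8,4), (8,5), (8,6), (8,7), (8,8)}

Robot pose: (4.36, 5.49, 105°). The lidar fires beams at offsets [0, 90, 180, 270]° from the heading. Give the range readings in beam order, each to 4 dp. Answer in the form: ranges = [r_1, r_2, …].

ranges = [2.5985, 1.8932, 4.6484, 0.6626]

beam 1: φ=0°, α=105°
  dir = (cos 105°, sin 105°) = (-0.2588, 0.9659); from cell (4,5)
  next x-line at t=1.3909, next y-line at t=0.5280; Δt_x=3.8637, Δt_y=1.0353
    y: enter (4,6) at t=0.5280
    x: enter (3,6) at t=1.3909
    y: enter (3,7) at t=1.5633
    y: enter (3,8) at t=2.5985 ← occupied
  → r_1 = 2.5985
beam 2: φ=90°, α=195°
  dir = (cos 195°, sin 195°) = (-0.9659, -0.2588); from cell (4,5)
  next x-line at t=0.3727, next y-line at t=1.8932; Δt_x=1.0353, Δt_y=3.8637
    x: enter (3,5) at t=0.3727
    x: enter (2,5) at t=1.4080
    y: enter (2,4) at t=1.8932 ← occupied
  → r_2 = 1.8932
beam 3: φ=180°, α=285°
  dir = (cos 285°, sin 285°) = (0.2588, -0.9659); from cell (4,5)
  next x-line at t=2.4728, next y-line at t=0.5073; Δt_x=3.8637, Δt_y=1.0353
    y: enter (4,4) at t=0.5073
    y: enter (4,3) at t=1.5426
    x: enter (5,3) at t=2.4728
    y: enter (5,2) at t=2.5778
    y: enter (5,1) at t=3.6131
    y: enter (5,0) at t=4.6484 ← occupied
  → r_3 = 4.6484
beam 4: φ=270°, α=15°
  dir = (cos 15°, sin 15°) = (0.9659, 0.2588); from cell (4,5)
  next x-line at t=0.6626, next y-line at t=1.9705; Δt_x=1.0353, Δt_y=3.8637
    x: enter (5,5) at t=0.6626 ← occupied
  → r_4 = 0.6626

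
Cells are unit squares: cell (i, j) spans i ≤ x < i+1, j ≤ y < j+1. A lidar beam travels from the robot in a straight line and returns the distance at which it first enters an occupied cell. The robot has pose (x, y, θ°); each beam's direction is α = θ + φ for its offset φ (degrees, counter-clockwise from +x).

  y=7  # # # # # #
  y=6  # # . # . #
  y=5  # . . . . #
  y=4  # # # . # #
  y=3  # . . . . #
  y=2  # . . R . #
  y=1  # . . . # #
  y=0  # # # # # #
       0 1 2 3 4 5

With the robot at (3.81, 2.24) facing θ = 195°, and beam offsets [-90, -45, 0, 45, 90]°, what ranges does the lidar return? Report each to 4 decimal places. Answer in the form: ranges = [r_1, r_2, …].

ranges = [4.9279, 3.2447, 2.9091, 1.4318, 0.7341]

beam 1: φ=-90°, α=105°
  dir = (cos 105°, sin 105°) = (-0.2588, 0.9659); from cell (3,2)
  next x-line at t=3.1296, next y-line at t=0.7868; Δt_x=3.8637, Δt_y=1.0353
    y: enter (3,3) at t=0.7868
    y: enter (3,4) at t=1.8221
    y: enter (3,5) at t=2.8574
    x: enter (2,5) at t=3.1296
    y: enter (2,6) at t=3.8926
    y: enter (2,7) at t=4.9279 ← occupied
  → r_1 = 4.9279
beam 2: φ=-45°, α=150°
  dir = (cos 150°, sin 150°) = (-0.8660, 0.5000); from cell (3,2)
  next x-line at t=0.9353, next y-line at t=1.5200; Δt_x=1.1547, Δt_y=2.0000
    x: enter (2,2) at t=0.9353
    y: enter (2,3) at t=1.5200
    x: enter (1,3) at t=2.0900
    x: enter (0,3) at t=3.2447 ← occupied
  → r_2 = 3.2447
beam 3: φ=0°, α=195°
  dir = (cos 195°, sin 195°) = (-0.9659, -0.2588); from cell (3,2)
  next x-line at t=0.8386, next y-line at t=0.9273; Δt_x=1.0353, Δt_y=3.8637
    x: enter (2,2) at t=0.8386
    y: enter (2,1) at t=0.9273
    x: enter (1,1) at t=1.8738
    x: enter (0,1) at t=2.9091 ← occupied
  → r_3 = 2.9091
beam 4: φ=45°, α=240°
  dir = (cos 240°, sin 240°) = (-0.5000, -0.8660); from cell (3,2)
  next x-line at t=1.6200, next y-line at t=0.2771; Δt_x=2.0000, Δt_y=1.1547
    y: enter (3,1) at t=0.2771
    y: enter (3,0) at t=1.4318 ← occupied
  → r_4 = 1.4318
beam 5: φ=90°, α=285°
  dir = (cos 285°, sin 285°) = (0.2588, -0.9659); from cell (3,2)
  next x-line at t=0.7341, next y-line at t=0.2485; Δt_x=3.8637, Δt_y=1.0353
    y: enter (3,1) at t=0.2485
    x: enter (4,1) at t=0.7341 ← occupied
  → r_5 = 0.7341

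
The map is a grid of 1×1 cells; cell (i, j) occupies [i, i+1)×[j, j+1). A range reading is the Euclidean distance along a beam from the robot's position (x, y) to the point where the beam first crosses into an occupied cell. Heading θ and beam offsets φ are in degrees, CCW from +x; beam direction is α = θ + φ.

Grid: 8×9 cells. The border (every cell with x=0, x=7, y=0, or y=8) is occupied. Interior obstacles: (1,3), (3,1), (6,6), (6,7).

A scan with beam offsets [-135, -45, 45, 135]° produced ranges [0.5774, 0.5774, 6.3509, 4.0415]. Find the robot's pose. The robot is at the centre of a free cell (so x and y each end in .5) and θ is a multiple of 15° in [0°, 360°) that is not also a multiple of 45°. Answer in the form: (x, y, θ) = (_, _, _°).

(x, y, θ) = (1.5, 4.5, 285°)

Enumerate (i+0.5, j+0.5, θ) over the 38 free cells and 16 admissible headings. For each, cast all 4 beams and compare to the given ranges.
  (6.5, 3.5, 30°): beam 1 = 2.5882 ≠ 0.5774 ✗
  (3.5, 3.5, 210°): beam 1 = 4.6587 ≠ 0.5774 ✗
  (2.5, 5.5, 285°): beam 1 = 1.7321 ≠ 0.5774 ✗
  (1.5, 7.5, 165°): beam 1 = 1.0000 ≠ 0.5774 ✗
  …
  (1.5, 4.5, 285°): r_1=0.5774, r_2=0.5774, r_3=6.3509, r_4=4.0415 — all match ✓
Only this pose fits every beam.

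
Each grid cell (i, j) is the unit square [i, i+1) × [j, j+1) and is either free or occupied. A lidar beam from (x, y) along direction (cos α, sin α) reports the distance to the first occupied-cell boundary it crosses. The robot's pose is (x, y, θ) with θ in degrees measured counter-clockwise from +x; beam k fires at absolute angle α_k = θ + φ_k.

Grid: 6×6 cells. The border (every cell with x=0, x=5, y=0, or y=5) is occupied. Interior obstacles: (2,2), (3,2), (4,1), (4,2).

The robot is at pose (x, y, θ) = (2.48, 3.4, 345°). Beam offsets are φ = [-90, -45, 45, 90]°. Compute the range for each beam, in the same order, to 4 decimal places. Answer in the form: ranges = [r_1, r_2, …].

beam 1: φ=-90°, α=255°
  cosα=-0.2588 sinα=-0.9659 | (2,3) | tMaxX 1.8546 tMaxY 0.4141 | tΔX 3.8637 tΔY 1.0353
    t=0.4141 [y] (2,2) — stop
  → r_1 = 0.4141
beam 2: φ=-45°, α=300°
  cosα=0.5000 sinα=-0.8660 | (2,3) | tMaxX 1.0400 tMaxY 0.4619 | tΔX 2.0000 tΔY 1.1547
    t=0.4619 [y] (2,2) — stop
  → r_2 = 0.4619
beam 3: φ=45°, α=30°
  cosα=0.8660 sinα=0.5000 | (2,3) | tMaxX 0.6004 tMaxY 1.2000 | tΔX 1.1547 tΔY 2.0000
    t=0.6004 [x] (3,3)
    t=1.2000 [y] (3,4)
    t=1.7551 [x] (4,4)
    t=2.9098 [x] (5,4) — stop
  → r_3 = 2.9098
beam 4: φ=90°, α=75°
  cosα=0.2588 sinα=0.9659 | (2,3) | tMaxX 2.0091 tMaxY 0.6212 | tΔX 3.8637 tΔY 1.0353
    t=0.6212 [y] (2,4)
    t=1.6564 [y] (2,5) — stop
  → r_4 = 1.6564

ranges = [0.4141, 0.4619, 2.9098, 1.6564]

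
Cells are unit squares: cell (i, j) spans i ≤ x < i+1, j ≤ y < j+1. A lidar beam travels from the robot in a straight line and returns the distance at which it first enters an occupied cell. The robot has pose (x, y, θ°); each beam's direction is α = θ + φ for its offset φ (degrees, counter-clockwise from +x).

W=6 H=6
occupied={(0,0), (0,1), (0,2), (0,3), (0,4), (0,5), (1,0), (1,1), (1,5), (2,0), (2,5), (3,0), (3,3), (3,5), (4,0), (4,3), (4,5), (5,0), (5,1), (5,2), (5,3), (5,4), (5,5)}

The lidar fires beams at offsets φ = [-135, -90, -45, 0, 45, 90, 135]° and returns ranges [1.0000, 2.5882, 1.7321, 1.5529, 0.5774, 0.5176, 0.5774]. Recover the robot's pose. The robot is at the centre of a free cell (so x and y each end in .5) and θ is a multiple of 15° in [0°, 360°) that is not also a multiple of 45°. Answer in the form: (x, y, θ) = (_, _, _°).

(x, y, θ) = (4.5, 2.5, 285°)

Enumerate (i+0.5, j+0.5, θ) over the 13 free cells and 16 admissible headings. For each, cast all 7 beams and compare to the given ranges.
  (1.5, 4.5, 75°): beam 1 = 4.0415 ≠ 1.0000 ✗
  (3.5, 1.5, 300°): beam 1 = 1.5529 ≠ 1.0000 ✗
  (4.5, 4.5, 30°): beam 1 = 0.5176 ≠ 1.0000 ✗
  (2.5, 2.5, 165°): beam 3 = 2.8868 ≠ 1.7321 ✗
  …
  (4.5, 2.5, 285°): r_1=1.0000, r_2=2.5882, r_3=1.7321, r_4=1.5529, r_5=0.5774, r_6=0.5176, r_7=0.5774 — all match ✓
Only this pose fits every beam.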